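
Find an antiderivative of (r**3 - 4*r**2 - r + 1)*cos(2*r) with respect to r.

r**3*sin(2*r)/2 - 2*r**2*sin(2*r) + 3*r**2*cos(2*r)/4 - 5*r*sin(2*r)/4 - 2*r*cos(2*r) + 3*sin(2*r)/2 - 5*cos(2*r)/8 + C

Use integration by parts with u = r**3 - 4*r**2 - r + 1, dv = cos(2*r) dr, so v = sin(2*r)/2.
Apply parts 3 times (tabular method): alternate signs, differentiate u down to 0, integrate dv up.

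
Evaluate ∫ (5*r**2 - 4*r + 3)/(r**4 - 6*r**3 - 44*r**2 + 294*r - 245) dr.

Factor the denominator: (r - 7)*(r - 5)*(r - 1)*(r + 7).
Partial-fraction decomposition: -23/(112*(r + 7)) + 1/(48*(r - 1)) - 9/(8*(r - 5)) + 55/(42*(r - 7)).
Integrate each term: A/(r−a) contributes A·log|r−a|.

55*log(r - 7)/42 - 9*log(r - 5)/8 + log(r - 1)/48 - 23*log(r + 7)/112 + C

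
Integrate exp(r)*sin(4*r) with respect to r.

exp(r)*sin(4*r)/17 - 4*exp(r)*cos(4*r)/17 + C

Let I denote the integral. Integrate by parts with u = sin(4*r), dv = exp(r) dr, so v = exp(r): I = exp(r)*sin(4*r) − 4·∫ exp(r)*cos(4*r) dr.
Apply parts again with u = cos(4*r), dv = exp(r) dr: ∫ exp(r)*cos(4*r) dr = exp(r)*cos(4*r) + 4·I. Substituting back brings back I: I = exp(r)*sin(4*r) - 4*exp(r)*cos(4*r) − 16·I.
Solving for I: (1 + 16)·I equals the remaining terms, so I = (1/17)·(exp(r)*sin(4*r) - 4*exp(r)*cos(4*r)).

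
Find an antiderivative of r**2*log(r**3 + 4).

r**3*log(r**3 + 4)/3 - r**3/3 + 4*log(r**3 + 4)/3 + C

Let u = r**3 + 4, so du = (3*r**2) dr.
The integral becomes (1/3)·∫ log(u) du; integrate by parts with u′=log(u), dv′=du.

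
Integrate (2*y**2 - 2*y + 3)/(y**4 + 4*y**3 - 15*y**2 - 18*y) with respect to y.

-log(y)/6 + 5*log(y - 3)/36 + 7*log(y + 1)/20 - 29*log(y + 6)/90 + C

Factor the denominator: y*(y - 3)*(y + 1)*(y + 6).
Partial-fraction decomposition: -29/(90*(y + 6)) + 7/(20*(y + 1)) + 5/(36*(y - 3)) - 1/(6*y).
Integrate each term: A/(y−a) contributes A·log|y−a|.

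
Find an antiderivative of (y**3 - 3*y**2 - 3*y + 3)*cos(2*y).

y**3*sin(2*y)/2 - 3*y**2*sin(2*y)/2 + 3*y**2*cos(2*y)/4 - 9*y*sin(2*y)/4 - 3*y*cos(2*y)/2 + 9*sin(2*y)/4 - 9*cos(2*y)/8 + C

Use integration by parts with u = y**3 - 3*y**2 - 3*y + 3, dv = cos(2*y) dy, so v = sin(2*y)/2.
Apply parts 3 times (tabular method): alternate signs, differentiate u down to 0, integrate dv up.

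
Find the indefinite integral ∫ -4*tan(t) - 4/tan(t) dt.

Let u = tan(t), so du = (tan(t)**2 + 1) dt.
Rewriting, the integral becomes -4·∫ 1/u du = -4·log(u).
Substituting back, u = tan(t).

-4*log(tan(t)) + C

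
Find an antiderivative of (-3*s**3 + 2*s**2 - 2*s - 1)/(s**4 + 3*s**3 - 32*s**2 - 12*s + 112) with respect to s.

Factor the denominator: (s - 4)*(s - 2)*(s + 2)*(s + 7).
Partial-fraction decomposition: -76/(33*(s + 7)) + 7/(24*(s + 2)) + 7/(24*(s - 2)) - 169/(132*(s - 4)).
Integrate each term: A/(s−a) contributes A·log|s−a|.

-169*log(s - 4)/132 - 76*log(s + 7)/33 + 7*log(s**2 - 4)/24 + C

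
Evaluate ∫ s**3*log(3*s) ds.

Use integration by parts with u = log(3*s), dv = s**3 ds.
Then du = 1/s ds and v = s**4/4.

s**4*(log(s) + log(3))/4 - s**4/16 + C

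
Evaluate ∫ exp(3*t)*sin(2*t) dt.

Let I denote the integral. Integrate by parts with u = sin(2*t), dv = exp(3*t) dt, so v = exp(3*t)/3: I = exp(3*t)*sin(2*t)/3 − (2/3)·∫ exp(3*t)*cos(2*t) dt.
Apply parts again with u = cos(2*t), dv = exp(3*t) dt: ∫ exp(3*t)*cos(2*t) dt = exp(3*t)*cos(2*t)/3 + (2/3)·I. Substituting back brings back I: I = exp(3*t)*sin(2*t)/3 - 2*exp(3*t)*cos(2*t)/9 − (4/9)·I.
Solving for I: (1 + 4/9)·I equals the remaining terms, so I = (9/13)·(exp(3*t)*sin(2*t)/3 - 2*exp(3*t)*cos(2*t)/9).

3*exp(3*t)*sin(2*t)/13 - 2*exp(3*t)*cos(2*t)/13 + C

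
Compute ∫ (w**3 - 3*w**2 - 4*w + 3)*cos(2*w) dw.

w**3*sin(2*w)/2 - 3*w**2*sin(2*w)/2 + 3*w**2*cos(2*w)/4 - 11*w*sin(2*w)/4 - 3*w*cos(2*w)/2 + 9*sin(2*w)/4 - 11*cos(2*w)/8 + C

Use integration by parts with u = w**3 - 3*w**2 - 4*w + 3, dv = cos(2*w) dw, so v = sin(2*w)/2.
Apply parts 3 times (tabular method): alternate signs, differentiate u down to 0, integrate dv up.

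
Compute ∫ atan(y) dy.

y*atan(y) - log(y**2 + 1)/2 + C

Use integration by parts with u = arctan(y), dv = dy.
Then du = 1/(y**2 + 1) dy.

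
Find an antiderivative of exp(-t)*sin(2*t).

Let I denote the integral. Integrate by parts with u = sin(2*t), dv = exp(-t) dt, so v = -exp(-t): I = -exp(-t)*sin(2*t) + 2·∫ exp(-t)*cos(2*t) dt.
Apply parts again with u = cos(2*t), dv = exp(-t) dt: ∫ exp(-t)*cos(2*t) dt = -exp(-t)*cos(2*t) − 2·I. Substituting back brings back I: I = -exp(-t)*sin(2*t) - 2*exp(-t)*cos(2*t) − 4·I.
Solving for I: (1 + 4)·I equals the remaining terms, so I = (1/5)·(-exp(-t)*sin(2*t) - 2*exp(-t)*cos(2*t)).

-exp(-t)*sin(2*t)/5 - 2*exp(-t)*cos(2*t)/5 + C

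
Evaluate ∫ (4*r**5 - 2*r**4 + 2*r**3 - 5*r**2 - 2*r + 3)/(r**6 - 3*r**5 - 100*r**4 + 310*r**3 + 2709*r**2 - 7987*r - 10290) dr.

7857*log(r - 7)/392 - 28755*log(r - 6)/1183 + 1421*log(r - 5)/216 + log(r + 1)/1512 + 1004123*log(r + 7)/596232 + 4559/(819*r + 5733) + C

Factor the denominator: (r - 7)*(r - 6)*(r - 5)*(r + 1)*(r + 7)**2.
Partial-fraction decomposition: 1004123/(596232*(r + 7)) - 4559/(819*(r + 7)**2) + 1/(1512*(r + 1)) + 1421/(216*(r - 5)) - 28755/(1183*(r - 6)) + 7857/(392*(r - 7)).
Integrate each term; A/(r−a) gives A·log|r−a|; A/(r−a)² gives −A/(r−a).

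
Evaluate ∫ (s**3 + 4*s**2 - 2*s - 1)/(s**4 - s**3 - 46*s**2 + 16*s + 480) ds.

347*log(s - 6)/220 - 119*log(s - 4)/144 + 7*log(s + 4)/80 + 16*log(s + 5)/99 + C

Factor the denominator: (s - 6)*(s - 4)*(s + 4)*(s + 5).
Partial-fraction decomposition: 16/(99*(s + 5)) + 7/(80*(s + 4)) - 119/(144*(s - 4)) + 347/(220*(s - 6)).
Integrate each term: A/(s−a) contributes A·log|s−a|.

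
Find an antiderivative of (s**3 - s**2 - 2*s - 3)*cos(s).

s**3*sin(s) - s**2*sin(s) + 3*s**2*cos(s) - 8*s*sin(s) - 2*s*cos(s) - sin(s) - 8*cos(s) + C

Use integration by parts with u = s**3 - s**2 - 2*s - 3, dv = cos(s) ds, so v = sin(s).
Apply parts 3 times (tabular method): alternate signs, differentiate u down to 0, integrate dv up.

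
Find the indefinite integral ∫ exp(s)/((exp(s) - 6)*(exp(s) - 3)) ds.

Let u = e^s, du = e^s ds.
The integral becomes ∫ du/((u-3)(u-6)); decompose into partial fractions.

log(exp(s) - 6)/3 - log(exp(s) - 3)/3 + C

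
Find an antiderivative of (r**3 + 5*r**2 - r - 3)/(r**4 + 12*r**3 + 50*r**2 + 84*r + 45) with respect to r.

Factor the denominator: (r + 1)*(r + 3)**2*(r + 5).
Partial-fraction decomposition: -1/(8*(r + 5)) + 1/(r + 3) - 9/(2*(r + 3)**2) + 1/(8*(r + 1)).
Integrate each term; A/(r−a) gives A·log|r−a|; A/(r−a)² gives −A/(r−a).

log(r + 1)/8 + log(r + 3) - log(r + 5)/8 + 9/(2*r + 6) + C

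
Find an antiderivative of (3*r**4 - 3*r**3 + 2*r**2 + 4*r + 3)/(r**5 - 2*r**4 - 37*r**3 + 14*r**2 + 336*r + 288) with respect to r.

Factor the denominator: (r - 6)*(r - 4)*(r + 1)*(r + 3)*(r + 4).
Partial-fraction decomposition: 979/(240*(r + 4)) - 37/(14*(r + 3)) + 1/(30*(r + 1)) - 627/(560*(r - 4)) + 53/(20*(r - 6)).
Integrate each term: A/(r−a) contributes A·log|r−a|.

53*log(r - 6)/20 - 627*log(r - 4)/560 + log(r + 1)/30 - 37*log(r + 3)/14 + 979*log(r + 4)/240 + C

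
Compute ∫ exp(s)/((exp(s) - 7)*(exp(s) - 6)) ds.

Let u = e^s, du = e^s ds.
The integral becomes ∫ du/((u-7)(u-6)); decompose into partial fractions.

log(exp(s) - 7) - log(exp(s) - 6) + C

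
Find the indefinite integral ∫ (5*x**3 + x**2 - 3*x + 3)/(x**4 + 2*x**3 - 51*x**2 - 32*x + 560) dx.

Factor the denominator: (x - 5)*(x - 4)*(x + 4)*(x + 7).
Partial-fraction decomposition: 821/(198*(x + 7)) - 289/(216*(x + 4)) - 327/(88*(x - 4)) + 319/(54*(x - 5)).
Integrate each term: A/(x−a) contributes A·log|x−a|.

319*log(x - 5)/54 - 327*log(x - 4)/88 - 289*log(x + 4)/216 + 821*log(x + 7)/198 + C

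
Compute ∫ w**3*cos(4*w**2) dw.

w**2*sin(4*w**2)/8 + cos(4*w**2)/32 + C

Let u = w², du = 2w dw; rewrite as (1/2)∫ u^1·cos(4u) du.
Now integrate by parts 1 time.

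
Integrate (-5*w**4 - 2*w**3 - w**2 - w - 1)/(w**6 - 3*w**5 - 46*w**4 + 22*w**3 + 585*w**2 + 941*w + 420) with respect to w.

-3187*log(w - 7)/3520 + 1703*log(w - 5)/2592 + 103*log(w + 1)/1728 - 179*log(w + 3)/160 + 1165*log(w + 4)/891 + 1/(72*w + 72) + C

Factor the denominator: (w - 7)*(w - 5)*(w + 1)**2*(w + 3)*(w + 4).
Partial-fraction decomposition: 1165/(891*(w + 4)) - 179/(160*(w + 3)) + 103/(1728*(w + 1)) - 1/(72*(w + 1)**2) + 1703/(2592*(w - 5)) - 3187/(3520*(w - 7)).
Integrate each term; A/(w−a) gives A·log|w−a|; A/(w−a)² gives −A/(w−a).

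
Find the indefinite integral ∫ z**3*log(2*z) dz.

Use integration by parts with u = log(2*z), dv = z**3 dz.
Then du = 1/z dz and v = z**4/4.

z**4*(log(z) + log(2))/4 - z**4/16 + C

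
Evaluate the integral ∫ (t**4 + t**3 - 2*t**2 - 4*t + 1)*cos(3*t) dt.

Use integration by parts with u = t**4 + t**3 - 2*t**2 - 4*t + 1, dv = cos(3*t) dt, so v = sin(3*t)/3.
Apply parts 4 times (tabular method): alternate signs, differentiate u down to 0, integrate dv up.

t**4*sin(3*t)/3 + t**3*sin(3*t)/3 + 4*t**3*cos(3*t)/9 - 10*t**2*sin(3*t)/9 + t**2*cos(3*t)/3 - 14*t*sin(3*t)/9 - 20*t*cos(3*t)/27 + 47*sin(3*t)/81 - 14*cos(3*t)/27 + C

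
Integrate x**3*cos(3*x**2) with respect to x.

x**2*sin(3*x**2)/6 + cos(3*x**2)/18 + C

Let u = x², du = 2x dx; rewrite as (1/2)∫ u^1·cos(3u) du.
Now integrate by parts 1 time.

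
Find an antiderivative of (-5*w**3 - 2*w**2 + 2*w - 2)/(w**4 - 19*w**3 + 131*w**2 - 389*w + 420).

-1801*log(w - 7)/24 + 667*log(w - 5)/4 - 346*log(w - 4)/3 + 149*log(w - 3)/8 + C

Factor the denominator: (w - 7)*(w - 5)*(w - 4)*(w - 3).
Partial-fraction decomposition: 149/(8*(w - 3)) - 346/(3*(w - 4)) + 667/(4*(w - 5)) - 1801/(24*(w - 7)).
Integrate each term: A/(w−a) contributes A·log|w−a|.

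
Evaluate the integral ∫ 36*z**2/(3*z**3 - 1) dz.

4*log(3*z**3 - 1) + C

Let u = 3*z**3 - 1, so du = (9*z**2) dz.
Rewriting, the integral becomes 4·∫ 1/u du = 4·log(u).
Substituting back, u = 3*z**3 - 1.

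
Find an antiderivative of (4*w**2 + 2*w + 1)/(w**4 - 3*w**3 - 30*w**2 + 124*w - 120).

37*log(w - 5)/33 - 179*log(w - 2)/192 - 133*log(w + 6)/704 + 7/(8*w - 16) + C

Factor the denominator: (w - 5)*(w - 2)**2*(w + 6).
Partial-fraction decomposition: -133/(704*(w + 6)) - 179/(192*(w - 2)) - 7/(8*(w - 2)**2) + 37/(33*(w - 5)).
Integrate each term; A/(w−a) gives A·log|w−a|; A/(w−a)² gives −A/(w−a).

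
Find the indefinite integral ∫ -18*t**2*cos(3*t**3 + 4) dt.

Let u = 3*t**3 + 4, so du = (9*t**2) dt.
Rewriting, the integral becomes -2·∫ cos(u) du = -2·sin(u).
Substituting back, u = 3*t**3 + 4.

-2*sin(3*t**3 + 4) + C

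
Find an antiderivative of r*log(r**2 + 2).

Let u = r**2 + 2, so du = (2*r) dr.
The integral becomes (1/2)·∫ log(u) du; integrate by parts with u′=log(u), dv′=du.

r**2*log(r**2 + 2)/2 - r**2/2 + log(r**2 + 2) + C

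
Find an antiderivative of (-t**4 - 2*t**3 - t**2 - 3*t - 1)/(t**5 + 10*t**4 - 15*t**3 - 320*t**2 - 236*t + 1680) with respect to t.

Factor the denominator: (t - 5)*(t - 2)*(t + 4)*(t + 6)*(t + 7).
Partial-fraction decomposition: -436/(81*(t + 7)) + 883/(176*(t + 6)) - 133/(324*(t + 4)) + 43/(1296*(t - 2)) - 229/(891*(t - 5)).
Integrate each term: A/(t−a) contributes A·log|t−a|.

-229*log(t - 5)/891 + 43*log(t - 2)/1296 - 133*log(t + 4)/324 + 883*log(t + 6)/176 - 436*log(t + 7)/81 + C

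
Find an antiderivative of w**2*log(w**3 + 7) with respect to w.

w**3*log(w**3 + 7)/3 - w**3/3 + 7*log(w**3 + 7)/3 + C

Let u = w**3 + 7, so du = (3*w**2) dw.
The integral becomes (1/3)·∫ log(u) du; integrate by parts with u′=log(u), dv′=du.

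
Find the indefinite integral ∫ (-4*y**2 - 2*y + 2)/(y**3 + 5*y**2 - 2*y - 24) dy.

-3*log(y - 2)/5 + 28*log(y + 3)/5 - 9*log(y + 4) + C

Factor the denominator: (y - 2)*(y + 3)*(y + 4).
Partial-fraction decomposition: -9/(y + 4) + 28/(5*(y + 3)) - 3/(5*(y - 2)).
Integrate each term: A/(y−a) contributes A·log|y−a|.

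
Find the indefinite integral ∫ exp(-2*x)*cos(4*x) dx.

exp(-2*x)*sin(4*x)/5 - exp(-2*x)*cos(4*x)/10 + C

Let I denote the integral. Integrate by parts with u = cos(4*x), dv = exp(-2*x) dx, so v = -exp(-2*x)/2: I = -exp(-2*x)*cos(4*x)/2 − 2·∫ exp(-2*x)*sin(4*x) dx.
Apply parts again with u = sin(4*x), dv = exp(-2*x) dx: ∫ exp(-2*x)*sin(4*x) dx = -exp(-2*x)*sin(4*x)/2 + 2·I. Substituting back brings back I: I = exp(-2*x)*sin(4*x) - exp(-2*x)*cos(4*x)/2 − 4·I.
Solving for I: (1 + 4)·I equals the remaining terms, so I = (1/5)·(exp(-2*x)*sin(4*x) - exp(-2*x)*cos(4*x)/2).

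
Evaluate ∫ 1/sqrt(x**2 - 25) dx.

log(x + sqrt(x**2 - 25)) + C

Substitute x = 5·sec(θ), so dx = 5·sec(θ)*tan(θ) dθ and the radical becomes sqrt(x**2 - 25) = 5·tan(θ) by the Pythagorean identity.
Integrate the resulting trig expression in θ, then back-substitute sec(θ) = x/5, tan(θ) = sqrt(x**2 - 25)/5 (absorbing any constant into C).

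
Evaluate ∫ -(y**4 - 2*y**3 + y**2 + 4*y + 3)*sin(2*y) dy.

Use integration by parts with u = y**4 - 2*y**3 + y**2 + 4*y + 3, dv = -sin(2*y) dy, so v = cos(2*y)/2.
Apply parts 4 times (tabular method): alternate signs, differentiate u down to 0, integrate dv up.

y**4*cos(2*y)/2 - y**3*sin(2*y) - y**3*cos(2*y) + 3*y**2*sin(2*y)/2 - y**2*cos(2*y) + y*sin(2*y) + 7*y*cos(2*y)/2 - 7*sin(2*y)/4 + 2*cos(2*y) + C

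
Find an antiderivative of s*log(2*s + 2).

Use integration by parts with u = log(2*s + 2), dv = s ds.
Then du = 2/(2*s + 2) ds and v = s**2/2.

s**2*log(2*s + 2)/2 - s**2/4 + s/2 - log(s + 1)/2 + C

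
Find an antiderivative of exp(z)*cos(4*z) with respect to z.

Let I denote the integral. Integrate by parts with u = cos(4*z), dv = exp(z) dz, so v = exp(z): I = exp(z)*cos(4*z) + 4·∫ exp(z)*sin(4*z) dz.
Apply parts again with u = sin(4*z), dv = exp(z) dz: ∫ exp(z)*sin(4*z) dz = exp(z)*sin(4*z) − 4·I. Substituting back brings back I: I = 4*exp(z)*sin(4*z) + exp(z)*cos(4*z) − 16·I.
Solving for I: (1 + 16)·I equals the remaining terms, so I = (1/17)·(4*exp(z)*sin(4*z) + exp(z)*cos(4*z)).

4*exp(z)*sin(4*z)/17 + exp(z)*cos(4*z)/17 + C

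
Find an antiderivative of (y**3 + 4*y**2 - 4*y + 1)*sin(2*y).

Use integration by parts with u = y**3 + 4*y**2 - 4*y + 1, dv = sin(2*y) dy, so v = -cos(2*y)/2.
Apply parts 3 times (tabular method): alternate signs, differentiate u down to 0, integrate dv up.

-y**3*cos(2*y)/2 + 3*y**2*sin(2*y)/4 - 2*y**2*cos(2*y) + 2*y*sin(2*y) + 11*y*cos(2*y)/4 - 11*sin(2*y)/8 + cos(2*y)/2 + C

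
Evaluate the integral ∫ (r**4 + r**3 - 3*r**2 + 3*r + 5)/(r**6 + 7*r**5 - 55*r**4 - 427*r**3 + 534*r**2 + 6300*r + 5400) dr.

1427*log(r - 6)/11088 - 139*log(r - 5)/1452 - log(r + 1)/4200 - 83*log(r + 5)/88 + 396593*log(r + 6)/435600 - 959/(660*r + 3960) + C

Factor the denominator: (r - 6)*(r - 5)*(r + 1)*(r + 5)*(r + 6)**2.
Partial-fraction decomposition: 396593/(435600*(r + 6)) + 959/(660*(r + 6)**2) - 83/(88*(r + 5)) - 1/(4200*(r + 1)) - 139/(1452*(r - 5)) + 1427/(11088*(r - 6)).
Integrate each term; A/(r−a) gives A·log|r−a|; A/(r−a)² gives −A/(r−a).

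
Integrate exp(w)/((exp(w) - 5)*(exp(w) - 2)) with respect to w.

log(exp(w) - 5)/3 - log(exp(w) - 2)/3 + C

Let u = e^w, du = e^w dw.
The integral becomes ∫ du/((u-2)(u-5)); decompose into partial fractions.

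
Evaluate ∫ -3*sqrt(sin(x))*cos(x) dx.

-2*sin(x)**(3/2) + C

Let u = sin(x), so du = (cos(x)) dx.
Rewriting, the integral becomes -3·∫ √u du = -3·(2/3)u^(3/2).
Substituting back, u = sin(x).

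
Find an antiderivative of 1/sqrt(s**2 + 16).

Substitute s = 4·tan(θ), so ds = 4·sec(θ)^2 dθ and the radical becomes sqrt(s**2 + 16) = 4·sec(θ) by the Pythagorean identity.
Integrate the resulting trig expression in θ, then back-substitute tan(θ) = s/4, sec(θ) = sqrt(s**2 + 16)/4 (absorbing any constant into C).

log(s + sqrt(s**2 + 16)) + C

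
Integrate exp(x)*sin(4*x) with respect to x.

exp(x)*sin(4*x)/17 - 4*exp(x)*cos(4*x)/17 + C

Let I denote the integral. Integrate by parts with u = sin(4*x), dv = exp(x) dx, so v = exp(x): I = exp(x)*sin(4*x) − 4·∫ exp(x)*cos(4*x) dx.
Apply parts again with u = cos(4*x), dv = exp(x) dx: ∫ exp(x)*cos(4*x) dx = exp(x)*cos(4*x) + 4·I. Substituting back brings back I: I = exp(x)*sin(4*x) - 4*exp(x)*cos(4*x) − 16·I.
Solving for I: (1 + 16)·I equals the remaining terms, so I = (1/17)·(exp(x)*sin(4*x) - 4*exp(x)*cos(4*x)).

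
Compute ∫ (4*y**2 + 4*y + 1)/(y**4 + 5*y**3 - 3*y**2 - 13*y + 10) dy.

Factor the denominator: (y - 1)**2*(y + 2)*(y + 5).
Partial-fraction decomposition: -3/(4*(y + 5)) + 1/(3*(y + 2)) + 5/(12*(y - 1)) + 1/(2*(y - 1)**2).
Integrate each term; A/(y−a) gives A·log|y−a|; A/(y−a)² gives −A/(y−a).

5*log(y - 1)/12 + log(y + 2)/3 - 3*log(y + 5)/4 - 1/(2*y - 2) + C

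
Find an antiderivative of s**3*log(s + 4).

Use integration by parts with u = log(s + 4), dv = s**3 ds.
Then du = 1/(s + 4) ds and v = s**4/4.

s**4*log(s + 4)/4 - s**4/16 + s**3/3 - 2*s**2 + 16*s - 64*log(s + 4) + C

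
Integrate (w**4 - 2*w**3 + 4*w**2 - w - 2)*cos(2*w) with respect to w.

Use integration by parts with u = w**4 - 2*w**3 + 4*w**2 - w - 2, dv = cos(2*w) dw, so v = sin(2*w)/2.
Apply parts 4 times (tabular method): alternate signs, differentiate u down to 0, integrate dv up.

w**4*sin(2*w)/2 - w**3*sin(2*w) + w**3*cos(2*w) + w**2*sin(2*w)/2 - 3*w**2*cos(2*w)/2 + w*sin(2*w) + w*cos(2*w)/2 - 5*sin(2*w)/4 + cos(2*w)/2 + C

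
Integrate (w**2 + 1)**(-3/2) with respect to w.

w/sqrt(w**2 + 1) + C

Substitute w = tan(θ), so dw = sec(θ)^2 dθ and the radical becomes sqrt(w**2 + 1) = sec(θ) by the Pythagorean identity.
Integrate the resulting trig expression in θ, then back-substitute tan(θ) = w, sec(θ) = sqrt(w**2 + 1) (absorbing any constant into C).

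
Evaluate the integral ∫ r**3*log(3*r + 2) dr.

Use integration by parts with u = log(3*r + 2), dv = r**3 dr.
Then du = 3/(3*r + 2) dr and v = r**4/4.

r**4*log(3*r + 2)/4 - r**4/16 + r**3/18 - r**2/18 + 2*r/27 - 4*log(3*r + 2)/81 + C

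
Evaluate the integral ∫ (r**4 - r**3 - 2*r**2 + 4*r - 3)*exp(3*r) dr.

(27*r**4 - 63*r**3 + 9*r**2 + 102*r - 115)*exp(3*r)/81 + C

Use integration by parts with u = r**4 - r**3 - 2*r**2 + 4*r - 3, dv = exp(3*r) dr, so v = exp(3*r)/3.
Apply parts 4 times (tabular method): alternate signs, differentiate u down to 0, integrate dv up.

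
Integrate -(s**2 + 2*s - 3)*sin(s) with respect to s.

Use integration by parts with u = s**2 + 2*s - 3, dv = -sin(s) ds, so v = cos(s).
Apply parts 2 times (tabular method): alternate signs, differentiate u down to 0, integrate dv up.

s**2*cos(s) - 2*s*sin(s) + 2*s*cos(s) - 2*sin(s) - 5*cos(s) + C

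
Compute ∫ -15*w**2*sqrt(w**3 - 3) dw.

Let u = w**3 - 3, so du = (3*w**2) dw.
Rewriting, the integral becomes -5·∫ √u du = -5·(2/3)u^(3/2).
Substituting back, u = w**3 - 3.

-10*(w**3 - 3)**(3/2)/3 + C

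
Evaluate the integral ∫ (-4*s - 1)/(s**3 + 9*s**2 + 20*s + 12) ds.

Factor the denominator: (s + 1)*(s + 2)*(s + 6).
Partial-fraction decomposition: 23/(20*(s + 6)) - 7/(4*(s + 2)) + 3/(5*(s + 1)).
Integrate each term: A/(s−a) contributes A·log|s−a|.

3*log(s + 1)/5 - 7*log(s + 2)/4 + 23*log(s + 6)/20 + C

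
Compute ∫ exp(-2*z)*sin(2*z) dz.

-exp(-2*z)*sin(2*z)/4 - exp(-2*z)*cos(2*z)/4 + C

Let I denote the integral. Integrate by parts with u = sin(2*z), dv = exp(-2*z) dz, so v = -exp(-2*z)/2: I = -exp(-2*z)*sin(2*z)/2 + ∫ exp(-2*z)*cos(2*z) dz.
Apply parts again with u = cos(2*z), dv = exp(-2*z) dz: ∫ exp(-2*z)*cos(2*z) dz = -exp(-2*z)*cos(2*z)/2 − I. Substituting back brings back I: I = -exp(-2*z)*sin(2*z)/2 - exp(-2*z)*cos(2*z)/2 − I.
Solving for I: (1 + 1)·I equals the remaining terms, so I = (1/2)·(-exp(-2*z)*sin(2*z)/2 - exp(-2*z)*cos(2*z)/2).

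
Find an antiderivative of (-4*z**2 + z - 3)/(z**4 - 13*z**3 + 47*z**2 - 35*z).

Factor the denominator: z*(z - 7)*(z - 5)*(z - 1).
Partial-fraction decomposition: -1/(4*(z - 1)) + 49/(20*(z - 5)) - 16/(7*(z - 7)) + 3/(35*z).
Integrate each term: A/(z−a) contributes A·log|z−a|.

3*log(z)/35 - 16*log(z - 7)/7 + 49*log(z - 5)/20 - log(z - 1)/4 + C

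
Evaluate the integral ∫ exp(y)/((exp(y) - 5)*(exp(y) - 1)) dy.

Let u = e^y, du = e^y dy.
The integral becomes ∫ du/((u-1)(u-5)); decompose into partial fractions.

log(exp(y) - 5)/4 - log(exp(y) - 1)/4 + C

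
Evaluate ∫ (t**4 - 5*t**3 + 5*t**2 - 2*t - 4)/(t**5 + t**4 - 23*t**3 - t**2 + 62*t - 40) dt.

2*log(t - 4)/243 + 13*log(t - 1)/324 - 38*log(t + 2)/81 + 1381*log(t + 5)/972 - 5/(54*t - 54) + C

Factor the denominator: (t - 4)*(t - 1)**2*(t + 2)*(t + 5).
Partial-fraction decomposition: 1381/(972*(t + 5)) - 38/(81*(t + 2)) + 13/(324*(t - 1)) + 5/(54*(t - 1)**2) + 2/(243*(t - 4)).
Integrate each term; A/(t−a) gives A·log|t−a|; A/(t−a)² gives −A/(t−a).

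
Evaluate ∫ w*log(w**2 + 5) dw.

w**2*log(w**2 + 5)/2 - w**2/2 + 5*log(w**2 + 5)/2 + C

Let u = w**2 + 5, so du = (2*w) dw.
The integral becomes (1/2)·∫ log(u) du; integrate by parts with u′=log(u), dv′=du.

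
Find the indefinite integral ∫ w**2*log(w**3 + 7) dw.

Let u = w**3 + 7, so du = (3*w**2) dw.
The integral becomes (1/3)·∫ log(u) du; integrate by parts with u′=log(u), dv′=du.

w**3*log(w**3 + 7)/3 - w**3/3 + 7*log(w**3 + 7)/3 + C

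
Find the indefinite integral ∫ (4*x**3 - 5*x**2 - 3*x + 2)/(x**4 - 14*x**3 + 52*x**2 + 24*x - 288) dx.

Factor the denominator: (x - 6)**2*(x - 4)*(x + 2).
Partial-fraction decomposition: 11/(96*(x + 2)) + 83/(12*(x - 4)) - 97/(32*(x - 6)) + 167/(4*(x - 6)**2).
Integrate each term; A/(x−a) gives A·log|x−a|; A/(x−a)² gives −A/(x−a).

-97*log(x - 6)/32 + 83*log(x - 4)/12 + 11*log(x + 2)/96 - 167/(4*x - 24) + C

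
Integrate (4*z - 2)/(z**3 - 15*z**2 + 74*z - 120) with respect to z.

11*log(z - 6) - 18*log(z - 5) + 7*log(z - 4) + C

Factor the denominator: (z - 6)*(z - 5)*(z - 4).
Partial-fraction decomposition: 7/(z - 4) - 18/(z - 5) + 11/(z - 6).
Integrate each term: A/(z−a) contributes A·log|z−a|.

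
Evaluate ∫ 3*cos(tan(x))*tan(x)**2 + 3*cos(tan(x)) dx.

Let u = tan(x), so du = (tan(x)**2 + 1) dx.
Rewriting, the integral becomes 3·∫ cos(u) du = 3·sin(u).
Substituting back, u = tan(x).

3*sin(tan(x)) + C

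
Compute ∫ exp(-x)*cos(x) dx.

exp(-x)*sin(x)/2 - exp(-x)*cos(x)/2 + C

Let I denote the integral. Integrate by parts with u = cos(x), dv = exp(-x) dx, so v = -exp(-x): I = -exp(-x)*cos(x) − ∫ exp(-x)*sin(x) dx.
Apply parts again with u = sin(x), dv = exp(-x) dx: ∫ exp(-x)*sin(x) dx = -exp(-x)*sin(x) + I. Substituting back brings back I: I = exp(-x)*sin(x) - exp(-x)*cos(x) − I.
Solving for I: (1 + 1)·I equals the remaining terms, so I = (1/2)·(exp(-x)*sin(x) - exp(-x)*cos(x)).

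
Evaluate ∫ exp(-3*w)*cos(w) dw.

exp(-3*w)*sin(w)/10 - 3*exp(-3*w)*cos(w)/10 + C

Let I denote the integral. Integrate by parts with u = cos(w), dv = exp(-3*w) dw, so v = -exp(-3*w)/3: I = -exp(-3*w)*cos(w)/3 − (1/3)·∫ exp(-3*w)*sin(w) dw.
Apply parts again with u = sin(w), dv = exp(-3*w) dw: ∫ exp(-3*w)*sin(w) dw = -exp(-3*w)*sin(w)/3 + (1/3)·I. Substituting back brings back I: I = exp(-3*w)*sin(w)/9 - exp(-3*w)*cos(w)/3 − (1/9)·I.
Solving for I: (1 + 1/9)·I equals the remaining terms, so I = (9/10)·(exp(-3*w)*sin(w)/9 - exp(-3*w)*cos(w)/3).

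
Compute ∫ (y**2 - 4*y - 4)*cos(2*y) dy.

y**2*sin(2*y)/2 - 2*y*sin(2*y) + y*cos(2*y)/2 - 9*sin(2*y)/4 - cos(2*y) + C

Use integration by parts with u = y**2 - 4*y - 4, dv = cos(2*y) dy, so v = sin(2*y)/2.
Apply parts 2 times (tabular method): alternate signs, differentiate u down to 0, integrate dv up.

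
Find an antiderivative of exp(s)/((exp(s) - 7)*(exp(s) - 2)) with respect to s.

log(exp(s) - 7)/5 - log(exp(s) - 2)/5 + C

Let u = e^s, du = e^s ds.
The integral becomes ∫ du/((u-7)(u-2)); decompose into partial fractions.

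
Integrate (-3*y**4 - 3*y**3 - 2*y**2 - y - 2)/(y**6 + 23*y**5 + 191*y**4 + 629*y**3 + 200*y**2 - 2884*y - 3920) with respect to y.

-log(y - 2)/162 + 4*log(y + 2)/75 - 101*log(y + 4)/18 + 221*log(y + 5)/12 - 104107*log(y + 7)/8100 + 2089/(90*y + 630) + C

Factor the denominator: (y - 2)*(y + 2)*(y + 4)*(y + 5)*(y + 7)**2.
Partial-fraction decomposition: -104107/(8100*(y + 7)) - 2089/(90*(y + 7)**2) + 221/(12*(y + 5)) - 101/(18*(y + 4)) + 4/(75*(y + 2)) - 1/(162*(y - 2)).
Integrate each term; A/(y−a) gives A·log|y−a|; A/(y−a)² gives −A/(y−a).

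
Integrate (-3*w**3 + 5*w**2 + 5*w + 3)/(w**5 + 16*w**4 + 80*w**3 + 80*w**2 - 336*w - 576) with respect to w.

3*log(w - 2)/512 - 37*log(w + 2)/128 + 85*log(w + 4)/16 - 2575*log(w + 6)/512 + 801/(64*w + 384) + C

Factor the denominator: (w - 2)*(w + 2)*(w + 4)*(w + 6)**2.
Partial-fraction decomposition: -2575/(512*(w + 6)) - 801/(64*(w + 6)**2) + 85/(16*(w + 4)) - 37/(128*(w + 2)) + 3/(512*(w - 2)).
Integrate each term; A/(w−a) gives A·log|w−a|; A/(w−a)² gives −A/(w−a).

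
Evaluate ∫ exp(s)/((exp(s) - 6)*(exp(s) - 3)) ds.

Let u = e^s, du = e^s ds.
The integral becomes ∫ du/((u-3)(u-6)); decompose into partial fractions.

log(exp(s) - 6)/3 - log(exp(s) - 3)/3 + C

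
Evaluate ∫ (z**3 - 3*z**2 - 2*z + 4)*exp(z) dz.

(z**3 - 6*z**2 + 10*z - 6)*exp(z) + C

Use integration by parts with u = z**3 - 3*z**2 - 2*z + 4, dv = exp(z) dz, so v = exp(z).
Apply parts 3 times (tabular method): alternate signs, differentiate u down to 0, integrate dv up.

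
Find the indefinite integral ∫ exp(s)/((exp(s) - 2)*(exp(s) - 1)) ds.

log(exp(s) - 2) - log(exp(s) - 1) + C

Let u = e^s, du = e^s ds.
The integral becomes ∫ du/((u-2)(u-1)); decompose into partial fractions.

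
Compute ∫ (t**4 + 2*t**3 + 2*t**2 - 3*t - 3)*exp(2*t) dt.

Use integration by parts with u = t**4 + 2*t**3 + 2*t**2 - 3*t - 3, dv = exp(2*t) dt, so v = exp(2*t)/2.
Apply parts 4 times (tabular method): alternate signs, differentiate u down to 0, integrate dv up.

(2*t**4 + 4*t**2 - 10*t - 1)*exp(2*t)/4 + C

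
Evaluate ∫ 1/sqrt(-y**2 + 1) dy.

Substitute y = sin(θ), so dy = cos(θ) dθ and the radical becomes sqrt(-y**2 + 1) = cos(θ) by the Pythagorean identity.
Integrate the resulting trig expression in θ, then back-substitute θ = asin(y), sin(θ) = y, cos(θ) = sqrt(-y**2 + 1) (absorbing any constant into C).

asin(y) + C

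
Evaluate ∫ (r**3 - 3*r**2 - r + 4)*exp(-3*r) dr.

(-9*r**3 + 18*r**2 + 21*r - 29)*exp(-3*r)/27 + C

Use integration by parts with u = r**3 - 3*r**2 - r + 4, dv = exp(-3*r) dr, so v = -exp(-3*r)/3.
Apply parts 3 times (tabular method): alternate signs, differentiate u down to 0, integrate dv up.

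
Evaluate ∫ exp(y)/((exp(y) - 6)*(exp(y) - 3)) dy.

Let u = e^y, du = e^y dy.
The integral becomes ∫ du/((u-3)(u-6)); decompose into partial fractions.

log(exp(y) - 6)/3 - log(exp(y) - 3)/3 + C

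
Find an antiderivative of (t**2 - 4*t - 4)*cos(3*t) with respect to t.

Use integration by parts with u = t**2 - 4*t - 4, dv = cos(3*t) dt, so v = sin(3*t)/3.
Apply parts 2 times (tabular method): alternate signs, differentiate u down to 0, integrate dv up.

t**2*sin(3*t)/3 - 4*t*sin(3*t)/3 + 2*t*cos(3*t)/9 - 38*sin(3*t)/27 - 4*cos(3*t)/9 + C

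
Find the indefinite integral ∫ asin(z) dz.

z*asin(z) + sqrt(-z**2 + 1) + C

Use integration by parts with u = arcsin(z), dv = dz.
Then du = 1/sqrt(-z**2 + 1) dz.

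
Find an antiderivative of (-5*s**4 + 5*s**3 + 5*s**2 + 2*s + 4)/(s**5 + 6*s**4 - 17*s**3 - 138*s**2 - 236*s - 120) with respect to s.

Factor the denominator: (s - 5)*(s + 1)*(s + 2)**2*(s + 6).
Partial-fraction decomposition: -1847/(220*(s + 6)) + 789/(196*(s + 2)) - 25/(7*(s + 2)**2) + 1/(10*(s + 1)) - 787/(1078*(s - 5)).
Integrate each term; A/(s−a) gives A·log|s−a|; A/(s−a)² gives −A/(s−a).

-787*log(s - 5)/1078 + log(s + 1)/10 + 789*log(s + 2)/196 - 1847*log(s + 6)/220 + 25/(7*s + 14) + C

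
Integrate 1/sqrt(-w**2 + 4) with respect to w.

asin(w/2) + C

Substitute w = 2·sin(θ), so dw = 2·cos(θ) dθ and the radical becomes sqrt(-w**2 + 4) = 2·cos(θ) by the Pythagorean identity.
Integrate the resulting trig expression in θ, then back-substitute θ = asin(w/2), sin(θ) = w/2, cos(θ) = sqrt(-w**2 + 4)/2 (absorbing any constant into C).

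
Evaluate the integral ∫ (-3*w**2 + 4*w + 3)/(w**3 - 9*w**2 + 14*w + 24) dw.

-81*log(w - 6)/14 + 29*log(w - 4)/10 - 4*log(w + 1)/35 + C

Factor the denominator: (w - 6)*(w - 4)*(w + 1).
Partial-fraction decomposition: -4/(35*(w + 1)) + 29/(10*(w - 4)) - 81/(14*(w - 6)).
Integrate each term: A/(w−a) contributes A·log|w−a|.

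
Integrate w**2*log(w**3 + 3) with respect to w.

Let u = w**3 + 3, so du = (3*w**2) dw.
The integral becomes (1/3)·∫ log(u) du; integrate by parts with u′=log(u), dv′=du.

w**3*log(w**3 + 3)/3 - w**3/3 + log(w**3 + 3) + C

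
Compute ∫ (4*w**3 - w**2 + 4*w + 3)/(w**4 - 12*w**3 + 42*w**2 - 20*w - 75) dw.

-19*log(w - 5)/6 + 57*log(w - 3)/8 + log(w + 1)/24 - 83/(2*w - 10) + C

Factor the denominator: (w - 5)**2*(w - 3)*(w + 1).
Partial-fraction decomposition: 1/(24*(w + 1)) + 57/(8*(w - 3)) - 19/(6*(w - 5)) + 83/(2*(w - 5)**2).
Integrate each term; A/(w−a) gives A·log|w−a|; A/(w−a)² gives −A/(w−a).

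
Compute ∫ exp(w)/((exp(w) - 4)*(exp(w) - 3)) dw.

log(exp(w) - 4) - log(exp(w) - 3) + C

Let u = e^w, du = e^w dw.
The integral becomes ∫ du/((u-3)(u-4)); decompose into partial fractions.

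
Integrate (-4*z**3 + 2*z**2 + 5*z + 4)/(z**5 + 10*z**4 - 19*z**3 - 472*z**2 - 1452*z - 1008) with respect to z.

Factor the denominator: (z - 7)*(z + 1)*(z + 4)*(z + 6)**2.
Partial-fraction decomposition: -128/(65*(z + 6)) - 7/(z + 6)**2 + 68/(33*(z + 4)) - 1/(120*(z + 1)) - 95/(1144*(z - 7)).
Integrate each term; A/(z−a) gives A·log|z−a|; A/(z−a)² gives −A/(z−a).

-95*log(z - 7)/1144 - log(z + 1)/120 + 68*log(z + 4)/33 - 128*log(z + 6)/65 + 7/(z + 6) + C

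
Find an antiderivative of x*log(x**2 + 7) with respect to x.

Let u = x**2 + 7, so du = (2*x) dx.
The integral becomes (1/2)·∫ log(u) du; integrate by parts with u′=log(u), dv′=du.

x**2*log(x**2 + 7)/2 - x**2/2 + 7*log(x**2 + 7)/2 + C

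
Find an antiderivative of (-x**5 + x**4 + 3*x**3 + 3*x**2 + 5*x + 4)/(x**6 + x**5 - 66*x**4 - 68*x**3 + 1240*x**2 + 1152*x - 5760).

-569*log(x - 6)/480 + 2021*log(x - 5)/2673 + 17*log(x - 2)/1728 + 13931*log(x + 4)/9720 - 4253*log(x + 6)/2112 + 28/(27*x + 108) + C

Factor the denominator: (x - 6)*(x - 5)*(x - 2)*(x + 4)**2*(x + 6).
Partial-fraction decomposition: -4253/(2112*(x + 6)) + 13931/(9720*(x + 4)) - 28/(27*(x + 4)**2) + 17/(1728*(x - 2)) + 2021/(2673*(x - 5)) - 569/(480*(x - 6)).
Integrate each term; A/(x−a) gives A·log|x−a|; A/(x−a)² gives −A/(x−a).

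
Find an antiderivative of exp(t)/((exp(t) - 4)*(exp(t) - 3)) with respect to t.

log(exp(t) - 4) - log(exp(t) - 3) + C

Let u = e^t, du = e^t dt.
The integral becomes ∫ du/((u-4)(u-3)); decompose into partial fractions.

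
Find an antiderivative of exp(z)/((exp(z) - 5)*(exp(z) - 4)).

log(exp(z) - 5) - log(exp(z) - 4) + C

Let u = e^z, du = e^z dz.
The integral becomes ∫ du/((u-4)(u-5)); decompose into partial fractions.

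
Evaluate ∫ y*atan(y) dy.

y**2*atan(y)/2 - y/2 + atan(y)/2 + C

Use integration by parts with u = arctan(y), dv = y dy.
Then du = 1/(y**2 + 1) dy.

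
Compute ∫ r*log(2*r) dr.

r**2*(log(r) + log(2))/2 - r**2/4 + C

Use integration by parts with u = log(2*r), dv = r dr.
Then du = 1/r dr and v = r**2/2.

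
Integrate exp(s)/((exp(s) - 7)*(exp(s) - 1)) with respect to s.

log(exp(s) - 7)/6 - log(exp(s) - 1)/6 + C

Let u = e^s, du = e^s ds.
The integral becomes ∫ du/((u-1)(u-7)); decompose into partial fractions.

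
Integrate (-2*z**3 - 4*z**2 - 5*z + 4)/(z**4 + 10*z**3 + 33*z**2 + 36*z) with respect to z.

Factor the denominator: z*(z + 3)**2*(z + 4).
Partial-fraction decomposition: -22/(z + 4) + 179/(9*(z + 3)) - 37/(3*(z + 3)**2) + 1/(9*z).
Integrate each term; A/(z−a) gives A·log|z−a|; A/(z−a)² gives −A/(z−a).

log(z)/9 + 179*log(z + 3)/9 - 22*log(z + 4) + 37/(3*z + 9) + C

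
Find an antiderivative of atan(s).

s*atan(s) - log(s**2 + 1)/2 + C

Use integration by parts with u = arctan(s), dv = ds.
Then du = 1/(s**2 + 1) ds.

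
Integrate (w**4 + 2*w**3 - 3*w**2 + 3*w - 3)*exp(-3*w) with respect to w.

Use integration by parts with u = w**4 + 2*w**3 - 3*w**2 + 3*w - 3, dv = exp(-3*w) dw, so v = -exp(-3*w)/3.
Apply parts 4 times (tabular method): alternate signs, differentiate u down to 0, integrate dv up.

(-27*w**4 - 90*w**3 - 9*w**2 - 87*w + 52)*exp(-3*w)/81 + C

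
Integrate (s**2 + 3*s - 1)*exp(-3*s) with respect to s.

(-9*s**2 - 33*s - 2)*exp(-3*s)/27 + C

Use integration by parts with u = s**2 + 3*s - 1, dv = exp(-3*s) ds, so v = -exp(-3*s)/3.
Apply parts 2 times (tabular method): alternate signs, differentiate u down to 0, integrate dv up.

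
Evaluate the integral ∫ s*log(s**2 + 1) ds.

s**2*log(s**2 + 1)/2 - s**2/2 + log(s**2 + 1)/2 + C

Let u = s**2 + 1, so du = (2*s) ds.
The integral becomes (1/2)·∫ log(u) du; integrate by parts with u′=log(u), dv′=du.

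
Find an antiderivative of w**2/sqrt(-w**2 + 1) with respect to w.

Substitute w = sin(θ), so dw = cos(θ) dθ and the radical becomes sqrt(-w**2 + 1) = cos(θ) by the Pythagorean identity.
Integrate the resulting trig expression in θ, then back-substitute θ = asin(w), sin(θ) = w, cos(θ) = sqrt(-w**2 + 1) (absorbing any constant into C).

-w*sqrt(-w**2 + 1)/2 + asin(w)/2 + C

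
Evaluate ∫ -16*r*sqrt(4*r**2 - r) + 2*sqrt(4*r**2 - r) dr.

Let u = 4*r**2 - r, so du = (8*r - 1) dr.
Rewriting, the integral becomes -2·∫ √u du = -2·(2/3)u^(3/2).
Substituting back, u = 4*r**2 - r.

-4*(4*r**2 - r)**(3/2)/3 + C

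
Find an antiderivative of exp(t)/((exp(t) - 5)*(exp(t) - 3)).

log(exp(t) - 5)/2 - log(exp(t) - 3)/2 + C

Let u = e^t, du = e^t dt.
The integral becomes ∫ du/((u-3)(u-5)); decompose into partial fractions.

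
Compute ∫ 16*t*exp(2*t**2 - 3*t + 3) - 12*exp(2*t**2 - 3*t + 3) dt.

Let u = 2*t**2 - 3*t + 3, so du = (4*t - 3) dt.
Rewriting, the integral becomes 4·∫ e^u du = 4·e^u.
Substituting back, u = 2*t**2 - 3*t + 3.

4*exp(2*t**2 - 3*t + 3) + C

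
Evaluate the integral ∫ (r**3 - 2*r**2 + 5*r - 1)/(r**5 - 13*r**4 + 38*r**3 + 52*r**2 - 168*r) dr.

log(r)/168 + 31*log(r - 7)/35 - 173*log(r - 6)/192 + 9*log(r - 2)/160 - 3*log(r + 2)/64 + C

Factor the denominator: r*(r - 7)*(r - 6)*(r - 2)*(r + 2).
Partial-fraction decomposition: -3/(64*(r + 2)) + 9/(160*(r - 2)) - 173/(192*(r - 6)) + 31/(35*(r - 7)) + 1/(168*r).
Integrate each term: A/(r−a) contributes A·log|r−a|.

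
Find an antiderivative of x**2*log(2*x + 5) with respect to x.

Use integration by parts with u = log(2*x + 5), dv = x**2 dx.
Then du = 2/(2*x + 5) dx and v = x**3/3.

x**3*log(2*x + 5)/3 - x**3/9 + 5*x**2/12 - 25*x/12 + 125*log(2*x + 5)/24 + C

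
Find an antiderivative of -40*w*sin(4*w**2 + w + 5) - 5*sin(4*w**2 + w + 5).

5*cos(4*w**2 + w + 5) + C

Let u = 4*w**2 + w + 5, so du = (8*w + 1) dw.
Rewriting, the integral becomes -5·∫ sin(u) du = -5·-cos(u).
Substituting back, u = 4*w**2 + w + 5.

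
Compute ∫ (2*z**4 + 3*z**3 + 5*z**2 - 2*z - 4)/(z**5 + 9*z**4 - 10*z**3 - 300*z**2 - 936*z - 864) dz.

Factor the denominator: (z - 6)*(z + 2)*(z + 3)*(z + 4)*(z + 6).
Partial-fraction decomposition: 533/(72*(z + 6)) - 101/(10*(z + 4)) + 128/(27*(z + 3)) - 7/(16*(z + 2)) + 851/(2160*(z - 6)).
Integrate each term: A/(z−a) contributes A·log|z−a|.

851*log(z - 6)/2160 - 7*log(z + 2)/16 + 128*log(z + 3)/27 - 101*log(z + 4)/10 + 533*log(z + 6)/72 + C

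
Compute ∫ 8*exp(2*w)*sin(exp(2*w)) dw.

Let u = exp(2*w), so du = (2*exp(2*w)) dw.
Rewriting, the integral becomes 4·∫ sin(u) du = 4·-cos(u).
Substituting back, u = exp(2*w).

-4*cos(exp(2*w)) + C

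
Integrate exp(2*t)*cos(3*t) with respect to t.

Let I denote the integral. Integrate by parts with u = cos(3*t), dv = exp(2*t) dt, so v = exp(2*t)/2: I = exp(2*t)*cos(3*t)/2 + (3/2)·∫ exp(2*t)*sin(3*t) dt.
Apply parts again with u = sin(3*t), dv = exp(2*t) dt: ∫ exp(2*t)*sin(3*t) dt = exp(2*t)*sin(3*t)/2 − (3/2)·I. Substituting back brings back I: I = 3*exp(2*t)*sin(3*t)/4 + exp(2*t)*cos(3*t)/2 − (9/4)·I.
Solving for I: (1 + 9/4)·I equals the remaining terms, so I = (4/13)·(3*exp(2*t)*sin(3*t)/4 + exp(2*t)*cos(3*t)/2).

3*exp(2*t)*sin(3*t)/13 + 2*exp(2*t)*cos(3*t)/13 + C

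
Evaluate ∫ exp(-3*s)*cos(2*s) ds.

2*exp(-3*s)*sin(2*s)/13 - 3*exp(-3*s)*cos(2*s)/13 + C

Let I denote the integral. Integrate by parts with u = cos(2*s), dv = exp(-3*s) ds, so v = -exp(-3*s)/3: I = -exp(-3*s)*cos(2*s)/3 − (2/3)·∫ exp(-3*s)*sin(2*s) ds.
Apply parts again with u = sin(2*s), dv = exp(-3*s) ds: ∫ exp(-3*s)*sin(2*s) ds = -exp(-3*s)*sin(2*s)/3 + (2/3)·I. Substituting back brings back I: I = 2*exp(-3*s)*sin(2*s)/9 - exp(-3*s)*cos(2*s)/3 − (4/9)·I.
Solving for I: (1 + 4/9)·I equals the remaining terms, so I = (9/13)·(2*exp(-3*s)*sin(2*s)/9 - exp(-3*s)*cos(2*s)/3).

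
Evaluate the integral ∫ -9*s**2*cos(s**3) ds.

-3*sin(s**3) + C

Let u = s**3, so du = (3*s**2) ds.
Rewriting, the integral becomes -3·∫ cos(u) du = -3·sin(u).
Substituting back, u = s**3.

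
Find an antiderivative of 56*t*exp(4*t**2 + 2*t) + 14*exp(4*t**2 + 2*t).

7*exp(4*t**2 + 2*t) + C

Let u = 4*t**2 + 2*t, so du = (8*t + 2) dt.
Rewriting, the integral becomes 7·∫ e^u du = 7·e^u.
Substituting back, u = 4*t**2 + 2*t.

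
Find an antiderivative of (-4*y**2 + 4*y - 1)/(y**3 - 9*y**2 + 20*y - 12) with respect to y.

-121*log(y - 6)/20 + 9*log(y - 2)/4 - log(y - 1)/5 + C

Factor the denominator: (y - 6)*(y - 2)*(y - 1).
Partial-fraction decomposition: -1/(5*(y - 1)) + 9/(4*(y - 2)) - 121/(20*(y - 6)).
Integrate each term: A/(y−a) contributes A·log|y−a|.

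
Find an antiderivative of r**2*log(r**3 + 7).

Let u = r**3 + 7, so du = (3*r**2) dr.
The integral becomes (1/3)·∫ log(u) du; integrate by parts with u′=log(u), dv′=du.

r**3*log(r**3 + 7)/3 - r**3/3 + 7*log(r**3 + 7)/3 + C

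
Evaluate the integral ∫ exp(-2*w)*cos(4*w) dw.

Let I denote the integral. Integrate by parts with u = cos(4*w), dv = exp(-2*w) dw, so v = -exp(-2*w)/2: I = -exp(-2*w)*cos(4*w)/2 − 2·∫ exp(-2*w)*sin(4*w) dw.
Apply parts again with u = sin(4*w), dv = exp(-2*w) dw: ∫ exp(-2*w)*sin(4*w) dw = -exp(-2*w)*sin(4*w)/2 + 2·I. Substituting back brings back I: I = exp(-2*w)*sin(4*w) - exp(-2*w)*cos(4*w)/2 − 4·I.
Solving for I: (1 + 4)·I equals the remaining terms, so I = (1/5)·(exp(-2*w)*sin(4*w) - exp(-2*w)*cos(4*w)/2).

exp(-2*w)*sin(4*w)/5 - exp(-2*w)*cos(4*w)/10 + C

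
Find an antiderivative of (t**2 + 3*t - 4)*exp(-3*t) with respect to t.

(-9*t**2 - 33*t + 25)*exp(-3*t)/27 + C

Use integration by parts with u = t**2 + 3*t - 4, dv = exp(-3*t) dt, so v = -exp(-3*t)/3.
Apply parts 2 times (tabular method): alternate signs, differentiate u down to 0, integrate dv up.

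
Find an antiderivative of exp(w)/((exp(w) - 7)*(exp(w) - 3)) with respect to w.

log(exp(w) - 7)/4 - log(exp(w) - 3)/4 + C

Let u = e^w, du = e^w dw.
The integral becomes ∫ du/((u-7)(u-3)); decompose into partial fractions.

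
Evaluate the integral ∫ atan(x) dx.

x*atan(x) - log(x**2 + 1)/2 + C

Use integration by parts with u = arctan(x), dv = dx.
Then du = 1/(x**2 + 1) dx.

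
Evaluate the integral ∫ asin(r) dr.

Use integration by parts with u = arcsin(r), dv = dr.
Then du = 1/sqrt(-r**2 + 1) dr.

r*asin(r) + sqrt(-r**2 + 1) + C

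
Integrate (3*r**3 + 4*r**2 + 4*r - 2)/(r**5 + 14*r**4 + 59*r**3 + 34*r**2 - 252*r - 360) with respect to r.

Factor the denominator: (r - 2)*(r + 2)*(r + 3)*(r + 5)*(r + 6).
Partial-fraction decomposition: -265/(48*(r + 6)) + 99/(14*(r + 5)) - 59/(30*(r + 3)) + 3/(8*(r + 2)) + 23/(560*(r - 2)).
Integrate each term: A/(r−a) contributes A·log|r−a|.

23*log(r - 2)/560 + 3*log(r + 2)/8 - 59*log(r + 3)/30 + 99*log(r + 5)/14 - 265*log(r + 6)/48 + C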